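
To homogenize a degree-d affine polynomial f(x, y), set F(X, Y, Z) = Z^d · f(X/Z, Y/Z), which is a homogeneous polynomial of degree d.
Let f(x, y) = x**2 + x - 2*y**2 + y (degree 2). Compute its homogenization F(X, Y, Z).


F(X, Y, Z) = X**2 + X*Z - 2*Y**2 + Y*Z

deg(f) = 2.
Substitute x = X/Z, y = Y/Z into f, then multiply by Z^2.
  monomial 1·x^2·y^0 ↦ 1·X^2·Y^0·Z^0.
  monomial 1·x^1·y^0 ↦ 1·X^1·Y^0·Z^1.
  monomial -2·x^0·y^2 ↦ -2·X^0·Y^2·Z^0.
  monomial 1·x^0·y^1 ↦ 1·X^0·Y^1·Z^1.
Collecting: F(X, Y, Z) = X**2 + X*Z - 2*Y**2 + Y*Z.


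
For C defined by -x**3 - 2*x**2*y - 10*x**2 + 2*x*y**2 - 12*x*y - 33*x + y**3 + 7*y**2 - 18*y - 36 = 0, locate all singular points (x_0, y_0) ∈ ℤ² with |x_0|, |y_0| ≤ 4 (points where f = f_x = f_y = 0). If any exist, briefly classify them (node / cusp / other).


Singular points: {(-3, 0)}; classification: node.

Compute partial derivatives:
  f_x = -3*x**2 - 4*x*y - 20*x + 2*y**2 - 12*y - 33.
  f_y = -2*x**2 + 4*x*y - 12*x + 3*y**2 + 14*y - 18.
Scan x_0 ∈ {−4, ..., 4}. For each x_0, f_y(x_0, y) is a polynomial in y; find its integer roots y ∈ {−4, ..., 4}, then test f_x and f at those candidates.
  x = -4: f_y(-4, y) = 3*y**2 - 2*y - 2; no integer root y with |y| ≤ 4.
  x = -3: f_y(-3, y) = 3*y**2 + 2*y; vanishes at y ∈ {0}. (-3, 0): f_x = 0, f = 0 — SINGULAR.
  x = -2: f_y(-2, y) = 3*y**2 + 6*y - 2; no integer root y with |y| ≤ 4.
  x = -1: f_y(-1, y) = 3*y**2 + 10*y - 8; vanishes at y ∈ {-4}. (-1, -4): f_x = 48 ≠ 0.
  x = 0: f_y(0, y) = 3*y**2 + 14*y - 18; no integer root y with |y| ≤ 4.
  x = 1: f_y(1, y) = 3*y**2 + 18*y - 32; no integer root y with |y| ≤ 4.
  x = 2: f_y(2, y) = 3*y**2 + 22*y - 50; no integer root y with |y| ≤ 4.
  x = 3: f_y(3, y) = 3*y**2 + 26*y - 72; no integer root y with |y| ≤ 4.
  x = 4: f_y(4, y) = 3*y**2 + 30*y - 98; no integer root y with |y| ≤ 4.
Only singular point on the grid: (-3, 0).
Classify: substitute x = -3 + u, y = 0 + v and expand: f = -u**3 - 2*u**2*v - u**2 + 2*u*v**2 + v**3 + v**2.
No constant or linear terms (consistent with a singular point). Quadratic part: -u**2 + v**2. Cubic part: -u**3 - 2*u**2*v + 2*u*v**2 + v**3.
The quadratic part v**2 - u**2 = (v − u)(v + u) splits into two distinct linear factors, so there are two distinct tangent lines y − 0 = ±(x − -3) — this is a node (ordinary double point).
Classification: node.


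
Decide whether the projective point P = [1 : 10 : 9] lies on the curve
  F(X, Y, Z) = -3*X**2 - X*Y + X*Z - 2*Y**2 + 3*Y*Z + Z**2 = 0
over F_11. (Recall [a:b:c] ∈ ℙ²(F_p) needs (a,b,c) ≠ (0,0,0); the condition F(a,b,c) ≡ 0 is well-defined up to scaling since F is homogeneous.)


F(1,10,9) ≡ 4 (mod 11); P is NOT on the curve.

Evaluate F(1, 10, 9) term-by-term (mod 11).
  -3*X**2 ↦ -3·1·1·1 = -3
  -X*Y ↦ -1·1·10·1 = -10
  X*Z ↦ 1·1·1·9 = 9
  -2*Y**2 ↦ -2·1·100·1 = -200
  3*Y*Z ↦ 3·1·10·9 = 270
  Z**2 ↦ 1·1·1·81 = 81
Sum: F(1, 10, 9) = (-3) + (-10) + (9) + (-200) + (270) + (81) = 147.
Reducing mod 11: 147 ≡ 4 (mod 11).
Since F(a, b, c) ≡ 4 ≠ 0 (mod 11), P does NOT lie on the curve.


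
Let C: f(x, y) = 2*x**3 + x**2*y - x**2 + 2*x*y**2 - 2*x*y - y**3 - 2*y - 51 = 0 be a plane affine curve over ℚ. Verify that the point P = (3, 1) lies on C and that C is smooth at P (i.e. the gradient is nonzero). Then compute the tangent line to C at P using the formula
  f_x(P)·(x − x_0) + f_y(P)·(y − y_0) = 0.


Tangent line at P: 54*x + 10*y - 172 = 0.

Step 1: f(3, 1) = 0, so P lies on C.
Step 2: partial derivatives
  f_x(x, y) = 6*x**2 + 2*x*y - 2*x + 2*y**2 - 2*y, f_y(x, y) = x**2 + 4*x*y - 2*x - 3*y**2 - 2.
  f_x(P) = 54, f_y(P) = 10 (gradient nonzero, so P is smooth).
Step 3: tangent line at P: 54·(x − 3) + 10·(y − 1) = 0.
Expanding: 54*x + 10*y - 172 = 0.


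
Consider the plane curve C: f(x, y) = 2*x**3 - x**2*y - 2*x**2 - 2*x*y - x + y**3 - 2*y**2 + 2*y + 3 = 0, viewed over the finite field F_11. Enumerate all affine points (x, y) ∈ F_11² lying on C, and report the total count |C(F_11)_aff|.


Affine F_11-points: {(0, 5), (1, 1), (1, 2), (1, 10), (2, 3), (3, 1), (5, 0), (5, 2), (7, 2), (8, 0), (9, 5), (10, 0), (10, 4), (10, 9)}; count = 14.

For each of the 121 pairs (x, y) ∈ F_11², evaluate f(x, y) mod 11. Record the zeros.
  x = 0: [0↦3, 1↦4, 2↦7, 3↦7, 4↦10, 5↦0, 6↦5, 7↦9, 8↦7, 9↦5, 10↦9]  zeros at y ∈ {5}
  x = 1: [0↦2, 1↦0, 2↦0, 3↦8, 4↦8, 5↦6, 6↦8, 7↦9, 8↦4, 9↦10, 10↦0]  zeros at y ∈ {1, 2, 10}
  x = 2: [0↦9, 1↦2, 2↦8, 3↦0, 4↦6, 5↦10, 6↦7, 7↦3, 8↦4, 9↦5, 10↦1]  zeros at y ∈ {3}
  x = 3: [0↦3, 1↦0, 2↦10, 3↦6, 4↦5, 5↦2, 6↦3, 7↦3, 8↦8, 9↦2, 10↦2]  zeros at y ∈ {1}
  x = 4: [0↦7, 1↦6, 2↦7, 3↦5, 4↦6, 5↦5, 6↦8, 7↦10, 8↦6, 9↦2, 10↦4]  zeros at y ∈ ∅
  x = 5: [0↦0, 1↦10, 2↦0, 3↦9, 4↦10, 5↦9, 6↦1, 7↦3, 8↦10, 9↦6, 10↦8]  zeros at y ∈ {0, 2}
  x = 6: [0↦5, 1↦2, 2↦1, 3↦8, 4↦7, 5↦4, 6↦5, 7↦5, 8↦10, 9↦4, 10↦4]  zeros at y ∈ ∅
  x = 7: [0↦1, 1↦5, 2↦0, 3↦3, 4↦9, 5↦2, 6↦10, 7↦6, 8↦7, 9↦8, 10↦4]  zeros at y ∈ {2}
  x = 8: [0↦0, 1↦9, 2↦9, 3↦6, 4↦6, 5↦4, 6↦6, 7↦7, 8↦2, 9↦8, 10↦9]  zeros at y ∈ {0}
  x = 9: [0↦3, 1↦4, 2↦7, 3↦7, 4↦10, 5↦0, 6↦5, 7↦9, 8↦7, 9↦5, 10↦9]  zeros at y ∈ {5}
  x = 10: [0↦0, 1↦2, 2↦6, 3↦7, 4↦0, 5↦2, 6↦8, 7↦2, 8↦1, 9↦0, 10↦5]  zeros at y ∈ {0, 4, 9}
Collecting zeros: affine points = {(0, 5), (1, 1), (1, 2), (1, 10), (2, 3), (3, 1), (5, 0), (5, 2), (7, 2), (8, 0), (9, 5), (10, 0), (10, 4), (10, 9)}.
Total count |C(F_11)_aff| = 14.


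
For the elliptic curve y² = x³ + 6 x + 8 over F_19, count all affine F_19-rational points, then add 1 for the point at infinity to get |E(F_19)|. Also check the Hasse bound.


Affine points = {(2, 3), (2, 16), (4, 1), (4, 18), (5, 7), (5, 12), (8, 6), (8, 13), (10, 2), (10, 17), (14, 9), (14, 10), (16, 1), (16, 18), (17, 8), (17, 11), (18, 1), (18, 18)}; affine count = 18; |E(F_19)| = 19.

Discriminant check: Δ ∝ 4a³ + 27b² = 4·6³ + 27·8² = 4·216 + 27·64 ≡ 8 (mod 19). Nonzero ⇒ E is nonsingular.
For each x ∈ F_19, compute rhs = x³ + 6·x + 8 mod 19, then count y ∈ F_19 with y² ≡ rhs.
  x = 0: rhs = 8, matching y values: none (0 points).
  x = 1: rhs = 15, matching y values: none (0 points).
  x = 2: rhs = 9, matching y values: 3, 16 (2 points).
  x = 3: rhs = 15, matching y values: none (0 points).
  x = 4: rhs = 1, matching y values: 1, 18 (2 points).
  x = 5: rhs = 11, matching y values: 7, 12 (2 points).
  x = 6: rhs = 13, matching y values: none (0 points).
  x = 7: rhs = 13, matching y values: none (0 points).
  x = 8: rhs = 17, matching y values: 6, 13 (2 points).
  x = 9: rhs = 12, matching y values: none (0 points).
  x = 10: rhs = 4, matching y values: 2, 17 (2 points).
  x = 11: rhs = 18, matching y values: none (0 points).
  x = 12: rhs = 3, matching y values: none (0 points).
  x = 13: rhs = 3, matching y values: none (0 points).
  x = 14: rhs = 5, matching y values: 9, 10 (2 points).
  x = 15: rhs = 15, matching y values: none (0 points).
  x = 16: rhs = 1, matching y values: 1, 18 (2 points).
  x = 17: rhs = 7, matching y values: 8, 11 (2 points).
  x = 18: rhs = 1, matching y values: 1, 18 (2 points).
Total affine count: 18.
Full point count |E(F_19)| = 18 + 1 = 19.
Hasse bound: |19 − (19+1)| = |-1| = 1 ≤ 2√19 ≈ 8.7178 ✓.


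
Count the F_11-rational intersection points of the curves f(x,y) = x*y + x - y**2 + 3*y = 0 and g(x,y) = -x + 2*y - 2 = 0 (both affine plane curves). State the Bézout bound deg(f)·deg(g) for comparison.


Common zeros: ∅; count = 0; Bézout bound = 2.

deg(f) = 2, deg(g) = 1, so Bézout bound = 2.
Scan x ∈ F_11. For each x, list the y ∈ F_11 with f(x, y) ≡ 0 and those with g(x, y) ≡ 0 (mod 11); the common zeros in that column are the intersection.
  x = 0: f ≡ 0 at y ∈ {0, 3}; g ≡ 0 at y ∈ {1}; common: ∅.
  x = 1: f ≡ 0 at y ∈ {6, 9}; g ≡ 0 at y ∈ {7}; common: ∅.
  x = 2: f ≡ 0 at y ∈ {8}; g ≡ 0 at y ∈ {2}; common: ∅.
  x = 3: f ≡ 0 at y ∈ {2, 4}; g ≡ 0 at y ∈ {8}; common: ∅.
  x = 4: f ≡ 0 at y ∈ ∅; g ≡ 0 at y ∈ {3}; common: ∅.
  x = 5: f ≡ 0 at y ∈ ∅; g ≡ 0 at y ∈ {9}; common: ∅.
  x = 6: f ≡ 0 at y ∈ ∅; g ≡ 0 at y ∈ {4}; common: ∅.
  x = 7: f ≡ 0 at y ∈ ∅; g ≡ 0 at y ∈ {10}; common: ∅.
  x = 8: f ≡ 0 at y ∈ ∅; g ≡ 0 at y ∈ {5}; common: ∅.
  x = 9: f ≡ 0 at y ∈ {5, 7}; g ≡ 0 at y ∈ {0}; common: ∅.
  x = 10: f ≡ 0 at y ∈ {1}; g ≡ 0 at y ∈ {6}; common: ∅.
Collecting: common zeros = ∅, so the count is 0.
Comparison with the Bézout bound: 0 ≤ 2 = deg(f)·deg(g), as expected for curves with no common component (the affine F_11-count falls short of the bound because intersections may lie at infinity, over extension fields, or carry multiplicity).


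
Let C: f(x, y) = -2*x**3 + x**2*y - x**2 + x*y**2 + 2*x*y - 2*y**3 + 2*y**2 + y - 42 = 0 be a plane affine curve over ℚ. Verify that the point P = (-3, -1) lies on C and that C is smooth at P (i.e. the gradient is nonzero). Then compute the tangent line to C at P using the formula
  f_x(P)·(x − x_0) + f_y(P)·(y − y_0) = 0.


Tangent line at P: -43*x - 129 = 0.

Step 1: f(-3, -1) = 0, so P lies on C.
Step 2: partial derivatives
  f_x(x, y) = -6*x**2 + 2*x*y - 2*x + y**2 + 2*y, f_y(x, y) = x**2 + 2*x*y + 2*x - 6*y**2 + 4*y + 1.
  f_x(P) = -43, f_y(P) = 0 (gradient nonzero, so P is smooth).
Step 3: tangent line at P: -43·(x − -3) + 0·(y − -1) = 0.
Expanding: -43*x - 129 = 0.


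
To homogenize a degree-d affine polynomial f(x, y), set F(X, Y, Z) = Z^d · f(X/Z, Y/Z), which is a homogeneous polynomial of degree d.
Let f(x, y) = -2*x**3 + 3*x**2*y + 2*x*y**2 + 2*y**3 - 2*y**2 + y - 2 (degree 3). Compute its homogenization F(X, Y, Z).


F(X, Y, Z) = -2*X**3 + 3*X**2*Y + 2*X*Y**2 + 2*Y**3 - 2*Y**2*Z + Y*Z**2 - 2*Z**3

deg(f) = 3.
Substitute x = X/Z, y = Y/Z into f, then multiply by Z^3.
  monomial -2·x^3·y^0 ↦ -2·X^3·Y^0·Z^0.
  monomial 3·x^2·y^1 ↦ 3·X^2·Y^1·Z^0.
  monomial 2·x^1·y^2 ↦ 2·X^1·Y^2·Z^0.
  monomial 2·x^0·y^3 ↦ 2·X^0·Y^3·Z^0.
  monomial -2·x^0·y^2 ↦ -2·X^0·Y^2·Z^1.
  monomial 1·x^0·y^1 ↦ 1·X^0·Y^1·Z^2.
  monomial -2·x^0·y^0 ↦ -2·X^0·Y^0·Z^3.
Collecting: F(X, Y, Z) = -2*X**3 + 3*X**2*Y + 2*X*Y**2 + 2*Y**3 - 2*Y**2*Z + Y*Z**2 - 2*Z**3.


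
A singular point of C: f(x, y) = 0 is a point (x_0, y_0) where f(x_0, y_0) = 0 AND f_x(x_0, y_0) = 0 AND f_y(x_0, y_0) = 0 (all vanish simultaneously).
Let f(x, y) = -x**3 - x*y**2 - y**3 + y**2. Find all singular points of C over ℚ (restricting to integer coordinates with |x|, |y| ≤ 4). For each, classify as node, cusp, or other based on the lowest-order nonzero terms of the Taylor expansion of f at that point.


Singular points: {(0, 0)}; classification: cusp.

Compute partial derivatives:
  f_x = -3*x**2 - y**2.
  f_y = -2*x*y - 3*y**2 + 2*y.
Scan x_0 ∈ {−4, ..., 4}. For each x_0, f_y(x_0, y) is a polynomial in y; find its integer roots y ∈ {−4, ..., 4}, then test f_x and f at those candidates.
  x = -4: f_y(-4, y) = -3*y**2 + 10*y; vanishes at y ∈ {0}. (-4, 0): f_x = -48 ≠ 0.
  x = -3: f_y(-3, y) = -3*y**2 + 8*y; vanishes at y ∈ {0}. (-3, 0): f_x = -27 ≠ 0.
  x = -2: f_y(-2, y) = -3*y**2 + 6*y; vanishes at y ∈ {0, 2}. (-2, 0): f_x = -12 ≠ 0; (-2, 2): f_x = -16 ≠ 0.
  x = -1: f_y(-1, y) = -3*y**2 + 4*y; vanishes at y ∈ {0}. (-1, 0): f_x = -3 ≠ 0.
  x = 0: f_y(0, y) = -3*y**2 + 2*y; vanishes at y ∈ {0}. (0, 0): f_x = 0, f = 0 — SINGULAR.
  x = 1: f_y(1, y) = -3*y**2; vanishes at y ∈ {0}. (1, 0): f_x = -3 ≠ 0.
  x = 2: f_y(2, y) = -3*y**2 - 2*y; vanishes at y ∈ {0}. (2, 0): f_x = -12 ≠ 0.
  x = 3: f_y(3, y) = -3*y**2 - 4*y; vanishes at y ∈ {0}. (3, 0): f_x = -27 ≠ 0.
  x = 4: f_y(4, y) = -3*y**2 - 6*y; vanishes at y ∈ {-2, 0}. (4, -2): f_x = -52 ≠ 0; (4, 0): f_x = -48 ≠ 0.
Only singular point on the grid: (0, 0).
Classify: substitute x = 0 + u, y = 0 + v and expand: f = -u**3 - u*v**2 - v**3 + v**2.
No constant or linear terms (consistent with a singular point). Quadratic part: v**2. Cubic part: -u**3 - u*v**2 - v**3.
The quadratic part v**2 is a perfect square, so there is a single (double) tangent line v = 0, i.e. y = 0. Restricting the cubic part to that line (v = 0) leaves -u**3 ≠ 0, so f is not divisible by v and the branch is v² ≈ u**3 to lowest order — this is a cusp.
Classification: cusp.


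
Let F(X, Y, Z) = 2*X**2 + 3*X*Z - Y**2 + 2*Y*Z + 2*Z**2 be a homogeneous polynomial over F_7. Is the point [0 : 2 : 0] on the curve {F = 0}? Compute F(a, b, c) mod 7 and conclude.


F(0,2,0) ≡ 3 (mod 7); P is NOT on the curve.

Evaluate F(0, 2, 0) term-by-term (mod 7).
  2*X**2 ↦ 2·0·1·1 = 0
  3*X*Z ↦ 3·0·1·0 = 0
  -Y**2 ↦ -1·1·4·1 = -4
  2*Y*Z ↦ 2·1·2·0 = 0
  2*Z**2 ↦ 2·1·1·0 = 0
Sum: F(0, 2, 0) = (0) + (0) + (-4) + (0) + (0) = -4.
Reducing mod 7: -4 ≡ 3 (mod 7).
Since F(a, b, c) ≡ 3 ≠ 0 (mod 7), P does NOT lie on the curve.


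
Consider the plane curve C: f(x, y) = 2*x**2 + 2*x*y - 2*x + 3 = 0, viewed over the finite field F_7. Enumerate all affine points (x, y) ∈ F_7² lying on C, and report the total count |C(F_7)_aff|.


Affine F_7-points: {(1, 2), (2, 0), (3, 1), (4, 1), (5, 2), (6, 0)}; count = 6.

For each of the 49 pairs (x, y) ∈ F_7², evaluate f(x, y) mod 7. Record the zeros.
  x = 0: [0↦3, 1↦3, 2↦3, 3↦3, 4↦3, 5↦3, 6↦3]  zeros at y ∈ ∅
  x = 1: [0↦3, 1↦5, 2↦0, 3↦2, 4↦4, 5↦6, 6↦1]  zeros at y ∈ {2}
  x = 2: [0↦0, 1↦4, 2↦1, 3↦5, 4↦2, 5↦6, 6↦3]  zeros at y ∈ {0}
  x = 3: [0↦1, 1↦0, 2↦6, 3↦5, 4↦4, 5↦3, 6↦2]  zeros at y ∈ {1}
  x = 4: [0↦6, 1↦0, 2↦1, 3↦2, 4↦3, 5↦4, 6↦5]  zeros at y ∈ {1}
  x = 5: [0↦1, 1↦4, 2↦0, 3↦3, 4↦6, 5↦2, 6↦5]  zeros at y ∈ {2}
  x = 6: [0↦0, 1↦5, 2↦3, 3↦1, 4↦6, 5↦4, 6↦2]  zeros at y ∈ {0}
Collecting zeros: affine points = {(1, 2), (2, 0), (3, 1), (4, 1), (5, 2), (6, 0)}.
Total count |C(F_7)_aff| = 6.


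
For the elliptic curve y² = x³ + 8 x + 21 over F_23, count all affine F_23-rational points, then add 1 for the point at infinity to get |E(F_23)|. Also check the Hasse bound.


Affine points = {(3, 7), (3, 16), (4, 5), (4, 18), (5, 5), (5, 18), (6, 3), (6, 20), (7, 11), (7, 12), (14, 5), (14, 18), (16, 6), (16, 17), (20, 4), (20, 19), (22, 9), (22, 14)}; affine count = 18; |E(F_23)| = 19.

Discriminant check: Δ ∝ 4a³ + 27b² = 4·8³ + 27·21² = 4·512 + 27·441 ≡ 17 (mod 23). Nonzero ⇒ E is nonsingular.
For each x ∈ F_23, compute rhs = x³ + 8·x + 21 mod 23, then count y ∈ F_23 with y² ≡ rhs.
  x = 0: rhs = 21, matching y values: none (0 points).
  x = 1: rhs = 7, matching y values: none (0 points).
  x = 2: rhs = 22, matching y values: none (0 points).
  x = 3: rhs = 3, matching y values: 7, 16 (2 points).
  x = 4: rhs = 2, matching y values: 5, 18 (2 points).
  x = 5: rhs = 2, matching y values: 5, 18 (2 points).
  x = 6: rhs = 9, matching y values: 3, 20 (2 points).
  x = 7: rhs = 6, matching y values: 11, 12 (2 points).
  x = 8: rhs = 22, matching y values: none (0 points).
  x = 9: rhs = 17, matching y values: none (0 points).
  x = 10: rhs = 20, matching y values: none (0 points).
  x = 11: rhs = 14, matching y values: none (0 points).
  x = 12: rhs = 5, matching y values: none (0 points).
  x = 13: rhs = 22, matching y values: none (0 points).
  x = 14: rhs = 2, matching y values: 5, 18 (2 points).
  x = 15: rhs = 20, matching y values: none (0 points).
  x = 16: rhs = 13, matching y values: 6, 17 (2 points).
  x = 17: rhs = 10, matching y values: none (0 points).
  x = 18: rhs = 17, matching y values: none (0 points).
  x = 19: rhs = 17, matching y values: none (0 points).
  x = 20: rhs = 16, matching y values: 4, 19 (2 points).
  x = 21: rhs = 20, matching y values: none (0 points).
  x = 22: rhs = 12, matching y values: 9, 14 (2 points).
Total affine count: 18.
Full point count |E(F_23)| = 18 + 1 = 19.
Hasse bound: |19 − (23+1)| = |-5| = 5 ≤ 2√23 ≈ 9.5917 ✓.


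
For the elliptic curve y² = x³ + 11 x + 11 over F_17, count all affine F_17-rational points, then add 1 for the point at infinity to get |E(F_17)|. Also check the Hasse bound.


Affine points = {(4, 0), (5, 2), (5, 15), (6, 2), (6, 15), (8, 4), (8, 13), (10, 4), (10, 13), (11, 1), (11, 16), (12, 1), (12, 16), (14, 6), (14, 11), (15, 7), (15, 10), (16, 4), (16, 13)}; affine count = 19; |E(F_17)| = 20.

Discriminant check: Δ ∝ 4a³ + 27b² = 4·11³ + 27·11² = 4·1331 + 27·121 ≡ 6 (mod 17). Nonzero ⇒ E is nonsingular.
For each x ∈ F_17, compute rhs = x³ + 11·x + 11 mod 17, then count y ∈ F_17 with y² ≡ rhs.
  x = 0: rhs = 11, matching y values: none (0 points).
  x = 1: rhs = 6, matching y values: none (0 points).
  x = 2: rhs = 7, matching y values: none (0 points).
  x = 3: rhs = 3, matching y values: none (0 points).
  x = 4: rhs = 0, matching y values: 0 (1 points).
  x = 5: rhs = 4, matching y values: 2, 15 (2 points).
  x = 6: rhs = 4, matching y values: 2, 15 (2 points).
  x = 7: rhs = 6, matching y values: none (0 points).
  x = 8: rhs = 16, matching y values: 4, 13 (2 points).
  x = 9: rhs = 6, matching y values: none (0 points).
  x = 10: rhs = 16, matching y values: 4, 13 (2 points).
  x = 11: rhs = 1, matching y values: 1, 16 (2 points).
  x = 12: rhs = 1, matching y values: 1, 16 (2 points).
  x = 13: rhs = 5, matching y values: none (0 points).
  x = 14: rhs = 2, matching y values: 6, 11 (2 points).
  x = 15: rhs = 15, matching y values: 7, 10 (2 points).
  x = 16: rhs = 16, matching y values: 4, 13 (2 points).
Total affine count: 19.
Full point count |E(F_17)| = 19 + 1 = 20.
Hasse bound: |20 − (17+1)| = |2| = 2 ≤ 2√17 ≈ 8.2462 ✓.


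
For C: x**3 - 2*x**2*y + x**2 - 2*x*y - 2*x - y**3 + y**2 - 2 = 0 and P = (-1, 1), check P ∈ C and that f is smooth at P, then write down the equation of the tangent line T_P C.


Tangent line at P: x - y + 2 = 0.

Step 1: f(-1, 1) = 0, so P lies on C.
Step 2: partial derivatives
  f_x(x, y) = 3*x**2 - 4*x*y + 2*x - 2*y - 2, f_y(x, y) = -2*x**2 - 2*x - 3*y**2 + 2*y.
  f_x(P) = 1, f_y(P) = -1 (gradient nonzero, so P is smooth).
Step 3: tangent line at P: 1·(x − -1) + -1·(y − 1) = 0.
Expanding: x - y + 2 = 0.


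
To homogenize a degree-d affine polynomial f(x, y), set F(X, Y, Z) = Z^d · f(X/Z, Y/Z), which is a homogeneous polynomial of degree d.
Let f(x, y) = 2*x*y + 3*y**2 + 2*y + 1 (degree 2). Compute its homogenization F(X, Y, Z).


F(X, Y, Z) = 2*X*Y + 3*Y**2 + 2*Y*Z + Z**2

deg(f) = 2.
Substitute x = X/Z, y = Y/Z into f, then multiply by Z^2.
  monomial 2·x^1·y^1 ↦ 2·X^1·Y^1·Z^0.
  monomial 3·x^0·y^2 ↦ 3·X^0·Y^2·Z^0.
  monomial 2·x^0·y^1 ↦ 2·X^0·Y^1·Z^1.
  monomial 1·x^0·y^0 ↦ 1·X^0·Y^0·Z^2.
Collecting: F(X, Y, Z) = 2*X*Y + 3*Y**2 + 2*Y*Z + Z**2.


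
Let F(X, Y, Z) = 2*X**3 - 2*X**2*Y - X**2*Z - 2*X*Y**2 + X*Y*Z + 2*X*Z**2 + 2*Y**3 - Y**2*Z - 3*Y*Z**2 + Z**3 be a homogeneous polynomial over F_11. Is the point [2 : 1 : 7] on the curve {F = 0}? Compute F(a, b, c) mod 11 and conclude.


F(2,1,7) ≡ 3 (mod 11); P is NOT on the curve.

Evaluate F(2, 1, 7) term-by-term (mod 11).
  2*X**3 ↦ 2·8·1·1 = 16
  -2*X**2*Y ↦ -2·4·1·1 = -8
  -X**2*Z ↦ -1·4·1·7 = -28
  -2*X*Y**2 ↦ -2·2·1·1 = -4
  X*Y*Z ↦ 1·2·1·7 = 14
  2*X*Z**2 ↦ 2·2·1·49 = 196
  2*Y**3 ↦ 2·1·1·1 = 2
  -Y**2*Z ↦ -1·1·1·7 = -7
  -3*Y*Z**2 ↦ -3·1·1·49 = -147
  Z**3 ↦ 1·1·1·343 = 343
Sum: F(2, 1, 7) = (16) + (-8) + (-28) + (-4) + (14) + (196) + (2) + (-7) + (-147) + (343) = 377.
Reducing mod 11: 377 ≡ 3 (mod 11).
Since F(a, b, c) ≡ 3 ≠ 0 (mod 11), P does NOT lie on the curve.


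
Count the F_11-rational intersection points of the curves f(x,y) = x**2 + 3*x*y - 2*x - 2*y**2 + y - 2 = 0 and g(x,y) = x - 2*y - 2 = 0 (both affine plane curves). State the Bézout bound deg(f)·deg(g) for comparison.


Common zeros: {(1, 5), (3, 6)}; count = 2; Bézout bound = 2.

deg(f) = 2, deg(g) = 1, so Bézout bound = 2.
Scan x ∈ F_11. For each x, list the y ∈ F_11 with f(x, y) ≡ 0 and those with g(x, y) ≡ 0 (mod 11); the common zeros in that column are the intersection.
  x = 0: f ≡ 0 at y ∈ ∅; g ≡ 0 at y ∈ {10}; common: ∅.
  x = 1: f ≡ 0 at y ∈ {5, 8}; g ≡ 0 at y ∈ {5}; common: {5}.
  x = 2: f ≡ 0 at y ∈ {10}; g ≡ 0 at y ∈ {0}; common: ∅.
  x = 3: f ≡ 0 at y ∈ {6, 10}; g ≡ 0 at y ∈ {6}; common: {6}.
  x = 4: f ≡ 0 at y ∈ ∅; g ≡ 0 at y ∈ {1}; common: ∅.
  x = 5: f ≡ 0 at y ∈ ∅; g ≡ 0 at y ∈ {7}; common: ∅.
  x = 6: f ≡ 0 at y ∈ {0, 4}; g ≡ 0 at y ∈ {2}; common: ∅.
  x = 7: f ≡ 0 at y ∈ {0}; g ≡ 0 at y ∈ {8}; common: ∅.
  x = 8: f ≡ 0 at y ∈ {2, 5}; g ≡ 0 at y ∈ {3}; common: ∅.
  x = 9: f ≡ 0 at y ∈ ∅; g ≡ 0 at y ∈ {9}; common: ∅.
  x = 10: f ≡ 0 at y ∈ {2, 8}; g ≡ 0 at y ∈ {4}; common: ∅.
Collecting: common zeros = {(1, 5), (3, 6)}, so the count is 2.
Comparison with the Bézout bound: 2 ≤ 2 = deg(f)·deg(g), as expected for curves with no common component (the bound is attained).


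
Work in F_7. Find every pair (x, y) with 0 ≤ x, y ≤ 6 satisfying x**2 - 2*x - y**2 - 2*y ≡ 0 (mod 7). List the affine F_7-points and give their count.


Affine F_7-points: {(0, 0), (0, 5), (1, 6), (2, 0), (2, 5), (3, 1), (3, 4), (4, 2), (4, 3), (5, 2), (5, 3), (6, 1), (6, 4)}; count = 13.

For each of the 49 pairs (x, y) ∈ F_7², evaluate f(x, y) mod 7. Record the zeros.
  x = 0: [0↦0, 1↦4, 2↦6, 3↦6, 4↦4, 5↦0, 6↦1]  zeros at y ∈ {0, 5}
  x = 1: [0↦6, 1↦3, 2↦5, 3↦5, 4↦3, 5↦6, 6↦0]  zeros at y ∈ {6}
  x = 2: [0↦0, 1↦4, 2↦6, 3↦6, 4↦4, 5↦0, 6↦1]  zeros at y ∈ {0, 5}
  x = 3: [0↦3, 1↦0, 2↦2, 3↦2, 4↦0, 5↦3, 6↦4]  zeros at y ∈ {1, 4}
  x = 4: [0↦1, 1↦5, 2↦0, 3↦0, 4↦5, 5↦1, 6↦2]  zeros at y ∈ {2, 3}
  x = 5: [0↦1, 1↦5, 2↦0, 3↦0, 4↦5, 5↦1, 6↦2]  zeros at y ∈ {2, 3}
  x = 6: [0↦3, 1↦0, 2↦2, 3↦2, 4↦0, 5↦3, 6↦4]  zeros at y ∈ {1, 4}
Collecting zeros: affine points = {(0, 0), (0, 5), (1, 6), (2, 0), (2, 5), (3, 1), (3, 4), (4, 2), (4, 3), (5, 2), (5, 3), (6, 1), (6, 4)}.
Total count |C(F_7)_aff| = 13.


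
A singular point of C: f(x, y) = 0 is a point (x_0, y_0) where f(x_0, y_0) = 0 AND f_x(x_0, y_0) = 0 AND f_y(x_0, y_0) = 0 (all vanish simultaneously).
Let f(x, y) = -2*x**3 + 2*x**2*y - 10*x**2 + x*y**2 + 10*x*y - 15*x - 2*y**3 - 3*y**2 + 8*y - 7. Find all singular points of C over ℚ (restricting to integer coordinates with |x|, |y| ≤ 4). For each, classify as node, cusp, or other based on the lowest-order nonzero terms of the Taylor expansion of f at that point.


Singular points: {(-2, -1)}; classification: cusp.

Compute partial derivatives:
  f_x = -6*x**2 + 4*x*y - 20*x + y**2 + 10*y - 15.
  f_y = 2*x**2 + 2*x*y + 10*x - 6*y**2 - 6*y + 8.
Scan x_0 ∈ {−4, ..., 4}. For each x_0, f_y(x_0, y) is a polynomial in y; find its integer roots y ∈ {−4, ..., 4}, then test f_x and f at those candidates.
  x = -4: f_y(-4, y) = -6*y**2 - 14*y; vanishes at y ∈ {0}. (-4, 0): f_x = -31 ≠ 0.
  x = -3: f_y(-3, y) = -6*y**2 - 12*y - 4; no integer root y with |y| ≤ 4.
  x = -2: f_y(-2, y) = -6*y**2 - 10*y - 4; vanishes at y ∈ {-1}. (-2, -1): f_x = 0, f = 0 — SINGULAR.
  x = -1: f_y(-1, y) = -6*y**2 - 8*y; vanishes at y ∈ {0}. (-1, 0): f_x = -1 ≠ 0.
  x = 0: f_y(0, y) = -6*y**2 - 6*y + 8; no integer root y with |y| ≤ 4.
  x = 1: f_y(1, y) = -6*y**2 - 4*y + 20; no integer root y with |y| ≤ 4.
  x = 2: f_y(2, y) = -6*y**2 - 2*y + 36; no integer root y with |y| ≤ 4.
  x = 3: f_y(3, y) = 56 - 6*y**2; no integer root y with |y| ≤ 4.
  x = 4: f_y(4, y) = -6*y**2 + 2*y + 80; no integer root y with |y| ≤ 4.
Only singular point on the grid: (-2, -1).
Classify: substitute x = -2 + u, y = -1 + v and expand: f = -2*u**3 + 2*u**2*v + u*v**2 - 2*v**3 + v**2.
No constant or linear terms (consistent with a singular point). Quadratic part: v**2. Cubic part: -2*u**3 + 2*u**2*v + u*v**2 - 2*v**3.
The quadratic part v**2 is a perfect square, so there is a single (double) tangent line v = 0, i.e. y = -1. Restricting the cubic part to that line (v = 0) leaves -2*u**3 ≠ 0, so f is not divisible by v and the branch is v² ≈ 2*u**3 to lowest order — this is a cusp.
Classification: cusp.


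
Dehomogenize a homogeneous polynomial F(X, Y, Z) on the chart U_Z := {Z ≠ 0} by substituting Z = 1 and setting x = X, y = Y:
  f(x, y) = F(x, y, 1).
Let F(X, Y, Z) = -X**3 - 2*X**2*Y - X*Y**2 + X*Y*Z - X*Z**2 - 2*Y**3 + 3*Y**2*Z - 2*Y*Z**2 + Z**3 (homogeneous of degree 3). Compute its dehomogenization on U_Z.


f(x, y) = -x**3 - 2*x**2*y - x*y**2 + x*y - x - 2*y**3 + 3*y**2 - 2*y + 1

On U_Z we set Z = 1. Each monomial c·X^i·Y^j·Z^k in F becomes c·x^i·y^j·1^k = c·x^i·y^j.
Substituting Z = 1: F(X, Y, 1) = -x**3 - 2*x**2*y - x*y**2 + x*y - x - 2*y**3 + 3*y**2 - 2*y + 1.
Note: deg(f) ≤ deg(F) = 3; strict inequality happens when F is divisible by Z (lost terms).


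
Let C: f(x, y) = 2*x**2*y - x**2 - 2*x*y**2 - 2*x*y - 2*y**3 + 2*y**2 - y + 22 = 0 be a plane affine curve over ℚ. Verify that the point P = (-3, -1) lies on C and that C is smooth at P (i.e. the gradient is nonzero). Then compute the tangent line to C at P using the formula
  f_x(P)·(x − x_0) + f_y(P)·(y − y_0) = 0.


Tangent line at P: 18*x + y + 55 = 0.

Step 1: f(-3, -1) = 0, so P lies on C.
Step 2: partial derivatives
  f_x(x, y) = 4*x*y - 2*x - 2*y**2 - 2*y, f_y(x, y) = 2*x**2 - 4*x*y - 2*x - 6*y**2 + 4*y - 1.
  f_x(P) = 18, f_y(P) = 1 (gradient nonzero, so P is smooth).
Step 3: tangent line at P: 18·(x − -3) + 1·(y − -1) = 0.
Expanding: 18*x + y + 55 = 0.


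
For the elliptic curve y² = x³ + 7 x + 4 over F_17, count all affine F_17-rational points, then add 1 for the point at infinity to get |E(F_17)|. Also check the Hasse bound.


Affine points = {(0, 2), (0, 15), (2, 3), (2, 14), (3, 1), (3, 16), (11, 1), (11, 16), (15, 4), (15, 13), (16, 8), (16, 9)}; affine count = 12; |E(F_17)| = 13.

Discriminant check: Δ ∝ 4a³ + 27b² = 4·7³ + 27·4² = 4·343 + 27·16 ≡ 2 (mod 17). Nonzero ⇒ E is nonsingular.
For each x ∈ F_17, compute rhs = x³ + 7·x + 4 mod 17, then count y ∈ F_17 with y² ≡ rhs.
  x = 0: rhs = 4, matching y values: 2, 15 (2 points).
  x = 1: rhs = 12, matching y values: none (0 points).
  x = 2: rhs = 9, matching y values: 3, 14 (2 points).
  x = 3: rhs = 1, matching y values: 1, 16 (2 points).
  x = 4: rhs = 11, matching y values: none (0 points).
  x = 5: rhs = 11, matching y values: none (0 points).
  x = 6: rhs = 7, matching y values: none (0 points).
  x = 7: rhs = 5, matching y values: none (0 points).
  x = 8: rhs = 11, matching y values: none (0 points).
  x = 9: rhs = 14, matching y values: none (0 points).
  x = 10: rhs = 3, matching y values: none (0 points).
  x = 11: rhs = 1, matching y values: 1, 16 (2 points).
  x = 12: rhs = 14, matching y values: none (0 points).
  x = 13: rhs = 14, matching y values: none (0 points).
  x = 14: rhs = 7, matching y values: none (0 points).
  x = 15: rhs = 16, matching y values: 4, 13 (2 points).
  x = 16: rhs = 13, matching y values: 8, 9 (2 points).
Total affine count: 12.
Full point count |E(F_17)| = 12 + 1 = 13.
Hasse bound: |13 − (17+1)| = |-5| = 5 ≤ 2√17 ≈ 8.2462 ✓.


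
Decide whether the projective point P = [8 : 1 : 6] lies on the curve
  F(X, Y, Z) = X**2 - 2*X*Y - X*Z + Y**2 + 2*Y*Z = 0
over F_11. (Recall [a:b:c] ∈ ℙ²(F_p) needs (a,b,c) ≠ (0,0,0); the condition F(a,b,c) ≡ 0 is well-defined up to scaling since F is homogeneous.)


F(8,1,6) ≡ 2 (mod 11); P is NOT on the curve.

Evaluate F(8, 1, 6) term-by-term (mod 11).
  X**2 ↦ 1·64·1·1 = 64
  -2*X*Y ↦ -2·8·1·1 = -16
  -X*Z ↦ -1·8·1·6 = -48
  Y**2 ↦ 1·1·1·1 = 1
  2*Y*Z ↦ 2·1·1·6 = 12
Sum: F(8, 1, 6) = (64) + (-16) + (-48) + (1) + (12) = 13.
Reducing mod 11: 13 ≡ 2 (mod 11).
Since F(a, b, c) ≡ 2 ≠ 0 (mod 11), P does NOT lie on the curve.


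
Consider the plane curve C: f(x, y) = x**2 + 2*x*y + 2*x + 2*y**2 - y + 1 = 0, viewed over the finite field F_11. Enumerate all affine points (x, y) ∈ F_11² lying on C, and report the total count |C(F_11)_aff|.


Affine F_11-points: {(0, 8), (0, 9), (2, 6), (2, 9), (4, 5), (4, 8), (6, 5), (6, 6), (7, 3), (7, 7), (10, 0), (10, 7)}; count = 12.

For each of the 121 pairs (x, y) ∈ F_11², evaluate f(x, y) mod 11. Record the zeros.
  x = 0: [0↦1, 1↦2, 2↦7, 3↦5, 4↦7, 5↦2, 6↦1, 7↦4, 8↦0, 9↦0, 10↦4]  zeros at y ∈ {8, 9}
  x = 1: [0↦4, 1↦7, 2↦3, 3↦3, 4↦7, 5↦4, 6↦5, 7↦10, 8↦8, 9↦10, 10↦5]  zeros at y ∈ ∅
  x = 2: [0↦9, 1↦3, 2↦1, 3↦3, 4↦9, 5↦8, 6↦0, 7↦7, 8↦7, 9↦0, 10↦8]  zeros at y ∈ {6, 9}
  x = 3: [0↦5, 1↦1, 2↦1, 3↦5, 4↦2, 5↦3, 6↦8, 7↦6, 8↦8, 9↦3, 10↦2]  zeros at y ∈ ∅
  x = 4: [0↦3, 1↦1, 2↦3, 3↦9, 4↦8, 5↦0, 6↦7, 7↦7, 8↦0, 9↦8, 10↦9]  zeros at y ∈ {5, 8}
  x = 5: [0↦3, 1↦3, 2↦7, 3↦4, 4↦5, 5↦10, 6↦8, 7↦10, 8↦5, 9↦4, 10↦7]  zeros at y ∈ ∅
  x = 6: [0↦5, 1↦7, 2↦2, 3↦1, 4↦4, 5↦0, 6↦0, 7↦4, 8↦1, 9↦2, 10↦7]  zeros at y ∈ {5, 6}
  x = 7: [0↦9, 1↦2, 2↦10, 3↦0, 4↦5, 5↦3, 6↦5, 7↦0, 8↦10, 9↦2, 10↦9]  zeros at y ∈ {3, 7}
  x = 8: [0↦4, 1↦10, 2↦9, 3↦1, 4↦8, 5↦8, 6↦1, 7↦9, 8↦10, 9↦4, 10↦2]  zeros at y ∈ ∅
  x = 9: [0↦1, 1↦9, 2↦10, 3↦4, 4↦2, 5↦4, 6↦10, 7↦9, 8↦1, 9↦8, 10↦8]  zeros at y ∈ ∅
  x = 10: [0↦0, 1↦10, 2↦2, 3↦9, 4↦9, 5↦2, 6↦10, 7↦0, 8↦5, 9↦3, 10↦5]  zeros at y ∈ {0, 7}
Collecting zeros: affine points = {(0, 8), (0, 9), (2, 6), (2, 9), (4, 5), (4, 8), (6, 5), (6, 6), (7, 3), (7, 7), (10, 0), (10, 7)}.
Total count |C(F_11)_aff| = 12.


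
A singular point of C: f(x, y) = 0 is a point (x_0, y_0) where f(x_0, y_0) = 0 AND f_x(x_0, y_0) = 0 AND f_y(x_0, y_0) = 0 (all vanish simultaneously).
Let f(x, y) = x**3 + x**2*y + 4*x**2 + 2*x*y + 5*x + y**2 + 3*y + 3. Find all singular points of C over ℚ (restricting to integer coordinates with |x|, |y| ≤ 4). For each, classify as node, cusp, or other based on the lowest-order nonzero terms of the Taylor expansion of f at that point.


Singular points: {(-1, -1)}; classification: cusp.

Compute partial derivatives:
  f_x = 3*x**2 + 2*x*y + 8*x + 2*y + 5.
  f_y = x**2 + 2*x + 2*y + 3.
Scan x_0 ∈ {−4, ..., 4}. For each x_0, f_y(x_0, y) is a polynomial in y; find its integer roots y ∈ {−4, ..., 4}, then test f_x and f at those candidates.
  x = -4: f_y(-4, y) = 2*y + 11; no integer root y with |y| ≤ 4.
  x = -3: f_y(-3, y) = 2*y + 6; vanishes at y ∈ {-3}. (-3, -3): f_x = 20 ≠ 0.
  x = -2: f_y(-2, y) = 2*y + 3; no integer root y with |y| ≤ 4.
  x = -1: f_y(-1, y) = 2*y + 2; vanishes at y ∈ {-1}. (-1, -1): f_x = 0, f = 0 — SINGULAR.
  x = 0: f_y(0, y) = 2*y + 3; no integer root y with |y| ≤ 4.
  x = 1: f_y(1, y) = 2*y + 6; vanishes at y ∈ {-3}. (1, -3): f_x = 4 ≠ 0.
  x = 2: f_y(2, y) = 2*y + 11; no integer root y with |y| ≤ 4.
  x = 3: f_y(3, y) = 2*y + 18; no integer root y with |y| ≤ 4.
  x = 4: f_y(4, y) = 2*y + 27; no integer root y with |y| ≤ 4.
Only singular point on the grid: (-1, -1).
Classify: substitute x = -1 + u, y = -1 + v and expand: f = u**3 + u**2*v + v**2.
No constant or linear terms (consistent with a singular point). Quadratic part: v**2. Cubic part: u**3 + u**2*v.
The quadratic part v**2 is a perfect square, so there is a single (double) tangent line v = 0, i.e. y = -1. Restricting the cubic part to that line (v = 0) leaves u**3 ≠ 0, so f is not divisible by v and the branch is v² ≈ -u**3 to lowest order — this is a cusp.
Classification: cusp.


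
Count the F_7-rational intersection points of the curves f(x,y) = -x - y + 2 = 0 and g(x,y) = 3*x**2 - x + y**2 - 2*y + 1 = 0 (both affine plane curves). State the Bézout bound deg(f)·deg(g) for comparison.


Common zeros: {(3, 6)}; count = 1; Bézout bound = 2.

deg(f) = 1, deg(g) = 2, so Bézout bound = 2.
Scan x ∈ F_7. For each x, list the y ∈ F_7 with f(x, y) ≡ 0 and those with g(x, y) ≡ 0 (mod 7); the common zeros in that column are the intersection.
  x = 0: f ≡ 0 at y ∈ {2}; g ≡ 0 at y ∈ {1}; common: ∅.
  x = 1: f ≡ 0 at y ∈ {1}; g ≡ 0 at y ∈ ∅; common: ∅.
  x = 2: f ≡ 0 at y ∈ {0}; g ≡ 0 at y ∈ {3, 6}; common: ∅.
  x = 3: f ≡ 0 at y ∈ {6}; g ≡ 0 at y ∈ {3, 6}; common: {6}.
  x = 4: f ≡ 0 at y ∈ {5}; g ≡ 0 at y ∈ ∅; common: ∅.
  x = 5: f ≡ 0 at y ∈ {4}; g ≡ 0 at y ∈ {1}; common: ∅.
  x = 6: f ≡ 0 at y ∈ {3}; g ≡ 0 at y ∈ ∅; common: ∅.
Collecting: common zeros = {(3, 6)}, so the count is 1.
Comparison with the Bézout bound: 1 ≤ 2 = deg(f)·deg(g), as expected for curves with no common component (the affine F_7-count falls short of the bound because intersections may lie at infinity, over extension fields, or carry multiplicity).


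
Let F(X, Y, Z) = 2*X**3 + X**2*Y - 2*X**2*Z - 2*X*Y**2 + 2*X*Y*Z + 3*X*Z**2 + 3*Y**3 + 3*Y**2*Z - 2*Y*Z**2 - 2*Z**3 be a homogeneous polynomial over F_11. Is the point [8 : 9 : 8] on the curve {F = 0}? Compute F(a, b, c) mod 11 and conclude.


F(8,9,8) ≡ 7 (mod 11); P is NOT on the curve.

Evaluate F(8, 9, 8) term-by-term (mod 11).
  2*X**3 ↦ 2·512·1·1 = 1024
  X**2*Y ↦ 1·64·9·1 = 576
  -2*X**2*Z ↦ -2·64·1·8 = -1024
  -2*X*Y**2 ↦ -2·8·81·1 = -1296
  2*X*Y*Z ↦ 2·8·9·8 = 1152
  3*X*Z**2 ↦ 3·8·1·64 = 1536
  3*Y**3 ↦ 3·1·729·1 = 2187
  3*Y**2*Z ↦ 3·1·81·8 = 1944
  -2*Y*Z**2 ↦ -2·1·9·64 = -1152
  -2*Z**3 ↦ -2·1·1·512 = -1024
Sum: F(8, 9, 8) = (1024) + (576) + (-1024) + (-1296) + (1152) + (1536) + (2187) + (1944) + (-1152) + (-1024) = 3923.
Reducing mod 11: 3923 ≡ 7 (mod 11).
Since F(a, b, c) ≡ 7 ≠ 0 (mod 11), P does NOT lie on the curve.


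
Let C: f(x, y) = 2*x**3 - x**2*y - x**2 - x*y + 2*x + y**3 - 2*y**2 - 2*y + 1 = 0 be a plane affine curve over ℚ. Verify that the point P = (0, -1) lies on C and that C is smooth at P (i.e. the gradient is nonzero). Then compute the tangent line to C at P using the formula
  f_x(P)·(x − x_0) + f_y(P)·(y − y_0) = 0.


Tangent line at P: 3*x + 5*y + 5 = 0.

Step 1: f(0, -1) = 0, so P lies on C.
Step 2: partial derivatives
  f_x(x, y) = 6*x**2 - 2*x*y - 2*x - y + 2, f_y(x, y) = -x**2 - x + 3*y**2 - 4*y - 2.
  f_x(P) = 3, f_y(P) = 5 (gradient nonzero, so P is smooth).
Step 3: tangent line at P: 3·(x − 0) + 5·(y − -1) = 0.
Expanding: 3*x + 5*y + 5 = 0.


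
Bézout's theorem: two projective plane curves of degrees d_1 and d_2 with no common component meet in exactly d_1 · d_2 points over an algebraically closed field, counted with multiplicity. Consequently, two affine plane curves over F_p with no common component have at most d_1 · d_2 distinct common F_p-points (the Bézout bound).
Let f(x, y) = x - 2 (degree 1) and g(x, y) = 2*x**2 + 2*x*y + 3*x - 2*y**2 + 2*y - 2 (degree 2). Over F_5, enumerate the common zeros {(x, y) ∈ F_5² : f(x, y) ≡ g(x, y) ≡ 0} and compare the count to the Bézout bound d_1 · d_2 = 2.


Common zeros: ∅; count = 0; Bézout bound = 2.

deg(f) = 1, deg(g) = 2, so Bézout bound = 2.
Scan x ∈ F_5. For each x, list the y ∈ F_5 with f(x, y) ≡ 0 and those with g(x, y) ≡ 0 (mod 5); the common zeros in that column are the intersection.
  x = 0: f ≡ 0 at y ∈ ∅; g ≡ 0 at y ∈ ∅; common: ∅.
  x = 1: f ≡ 0 at y ∈ ∅; g ≡ 0 at y ∈ {1}; common: ∅.
  x = 2: f ≡ 0 at y ∈ {0, 1, 2, 3, 4}; g ≡ 0 at y ∈ ∅; common: ∅.
  x = 3: f ≡ 0 at y ∈ ∅; g ≡ 0 at y ∈ {0, 4}; common: ∅.
  x = 4: f ≡ 0 at y ∈ ∅; g ≡ 0 at y ∈ {1, 4}; common: ∅.
Collecting: common zeros = ∅, so the count is 0.
Comparison with the Bézout bound: 0 ≤ 2 = deg(f)·deg(g), as expected for curves with no common component (the affine F_5-count falls short of the bound because intersections may lie at infinity, over extension fields, or carry multiplicity).


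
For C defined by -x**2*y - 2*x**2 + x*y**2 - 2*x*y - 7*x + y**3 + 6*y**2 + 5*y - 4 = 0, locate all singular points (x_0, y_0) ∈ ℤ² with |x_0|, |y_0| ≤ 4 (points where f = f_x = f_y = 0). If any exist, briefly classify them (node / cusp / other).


Singular points: {(-2, -1)}; classification: node.

Compute partial derivatives:
  f_x = -2*x*y - 4*x + y**2 - 2*y - 7.
  f_y = -x**2 + 2*x*y - 2*x + 3*y**2 + 12*y + 5.
Scan x_0 ∈ {−4, ..., 4}. For each x_0, f_y(x_0, y) is a polynomial in y; find its integer roots y ∈ {−4, ..., 4}, then test f_x and f at those candidates.
  x = -4: f_y(-4, y) = 3*y**2 + 4*y - 3; no integer root y with |y| ≤ 4.
  x = -3: f_y(-3, y) = 3*y**2 + 6*y + 2; no integer root y with |y| ≤ 4.
  x = -2: f_y(-2, y) = 3*y**2 + 8*y + 5; vanishes at y ∈ {-1}. (-2, -1): f_x = 0, f = 0 — SINGULAR.
  x = -1: f_y(-1, y) = 3*y**2 + 10*y + 6; no integer root y with |y| ≤ 4.
  x = 0: f_y(0, y) = 3*y**2 + 12*y + 5; no integer root y with |y| ≤ 4.
  x = 1: f_y(1, y) = 3*y**2 + 14*y + 2; no integer root y with |y| ≤ 4.
  x = 2: f_y(2, y) = 3*y**2 + 16*y - 3; no integer root y with |y| ≤ 4.
  x = 3: f_y(3, y) = 3*y**2 + 18*y - 10; no integer root y with |y| ≤ 4.
  x = 4: f_y(4, y) = 3*y**2 + 20*y - 19; no integer root y with |y| ≤ 4.
Only singular point on the grid: (-2, -1).
Classify: substitute x = -2 + u, y = -1 + v and expand: f = -u**2*v - u**2 + u*v**2 + v**3 + v**2.
No constant or linear terms (consistent with a singular point). Quadratic part: -u**2 + v**2. Cubic part: -u**2*v + u*v**2 + v**3.
The quadratic part v**2 - u**2 = (v − u)(v + u) splits into two distinct linear factors, so there are two distinct tangent lines y − -1 = ±(x − -2) — this is a node (ordinary double point).
Classification: node.


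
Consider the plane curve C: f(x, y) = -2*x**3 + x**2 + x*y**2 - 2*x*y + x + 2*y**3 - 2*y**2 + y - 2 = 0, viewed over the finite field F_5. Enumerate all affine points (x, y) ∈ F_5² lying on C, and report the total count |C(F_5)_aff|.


Affine F_5-points: {(1, 3), (3, 4), (4, 0), (4, 2)}; count = 4.

For each of the 25 pairs (x, y) ∈ F_5², evaluate f(x, y) mod 5. Record the zeros.
  x = 0: [0↦3, 1↦4, 2↦3, 3↦2, 4↦3]  zeros at y ∈ ∅
  x = 1: [0↦3, 1↦3, 2↦3, 3↦0, 4↦1]  zeros at y ∈ {3}
  x = 2: [0↦3, 1↦2, 2↦3, 3↦3, 4↦4]  zeros at y ∈ ∅
  x = 3: [0↦1, 1↦4, 2↦1, 3↦4, 4↦0]  zeros at y ∈ {4}
  x = 4: [0↦0, 1↦2, 2↦0, 3↦1, 4↦2]  zeros at y ∈ {0, 2}
Collecting zeros: affine points = {(1, 3), (3, 4), (4, 0), (4, 2)}.
Total count |C(F_5)_aff| = 4.


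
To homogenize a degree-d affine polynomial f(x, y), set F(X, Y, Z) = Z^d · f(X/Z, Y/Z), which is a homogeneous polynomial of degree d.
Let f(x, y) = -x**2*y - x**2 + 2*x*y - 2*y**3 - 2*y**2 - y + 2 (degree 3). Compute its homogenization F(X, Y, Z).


F(X, Y, Z) = -X**2*Y - X**2*Z + 2*X*Y*Z - 2*Y**3 - 2*Y**2*Z - Y*Z**2 + 2*Z**3

deg(f) = 3.
Substitute x = X/Z, y = Y/Z into f, then multiply by Z^3.
  monomial -1·x^2·y^1 ↦ -1·X^2·Y^1·Z^0.
  monomial -1·x^2·y^0 ↦ -1·X^2·Y^0·Z^1.
  monomial 2·x^1·y^1 ↦ 2·X^1·Y^1·Z^1.
  monomial -2·x^0·y^3 ↦ -2·X^0·Y^3·Z^0.
  monomial -2·x^0·y^2 ↦ -2·X^0·Y^2·Z^1.
  monomial -1·x^0·y^1 ↦ -1·X^0·Y^1·Z^2.
  monomial 2·x^0·y^0 ↦ 2·X^0·Y^0·Z^3.
Collecting: F(X, Y, Z) = -X**2*Y - X**2*Z + 2*X*Y*Z - 2*Y**3 - 2*Y**2*Z - Y*Z**2 + 2*Z**3.


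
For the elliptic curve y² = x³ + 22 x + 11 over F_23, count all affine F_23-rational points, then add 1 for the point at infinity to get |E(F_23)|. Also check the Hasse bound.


Affine points = {(3, 9), (3, 14), (4, 5), (4, 18), (5, 4), (5, 19), (7, 5), (7, 18), (8, 3), (8, 20), (9, 8), (9, 15), (10, 9), (10, 14), (12, 5), (12, 18), (14, 2), (14, 21), (15, 6), (15, 17), (17, 10), (17, 13), (18, 11), (18, 12)}; affine count = 24; |E(F_23)| = 25.

Discriminant check: Δ ∝ 4a³ + 27b² = 4·22³ + 27·11² = 4·10648 + 27·121 ≡ 20 (mod 23). Nonzero ⇒ E is nonsingular.
For each x ∈ F_23, compute rhs = x³ + 22·x + 11 mod 23, then count y ∈ F_23 with y² ≡ rhs.
  x = 0: rhs = 11, matching y values: none (0 points).
  x = 1: rhs = 11, matching y values: none (0 points).
  x = 2: rhs = 17, matching y values: none (0 points).
  x = 3: rhs = 12, matching y values: 9, 14 (2 points).
  x = 4: rhs = 2, matching y values: 5, 18 (2 points).
  x = 5: rhs = 16, matching y values: 4, 19 (2 points).
  x = 6: rhs = 14, matching y values: none (0 points).
  x = 7: rhs = 2, matching y values: 5, 18 (2 points).
  x = 8: rhs = 9, matching y values: 3, 20 (2 points).
  x = 9: rhs = 18, matching y values: 8, 15 (2 points).
  x = 10: rhs = 12, matching y values: 9, 14 (2 points).
  x = 11: rhs = 20, matching y values: none (0 points).
  x = 12: rhs = 2, matching y values: 5, 18 (2 points).
  x = 13: rhs = 10, matching y values: none (0 points).
  x = 14: rhs = 4, matching y values: 2, 21 (2 points).
  x = 15: rhs = 13, matching y values: 6, 17 (2 points).
  x = 16: rhs = 20, matching y values: none (0 points).
  x = 17: rhs = 8, matching y values: 10, 13 (2 points).
  x = 18: rhs = 6, matching y values: 11, 12 (2 points).
  x = 19: rhs = 20, matching y values: none (0 points).
  x = 20: rhs = 10, matching y values: none (0 points).
  x = 21: rhs = 5, matching y values: none (0 points).
  x = 22: rhs = 11, matching y values: none (0 points).
Total affine count: 24.
Full point count |E(F_23)| = 24 + 1 = 25.
Hasse bound: |25 − (23+1)| = |1| = 1 ≤ 2√23 ≈ 9.5917 ✓.
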